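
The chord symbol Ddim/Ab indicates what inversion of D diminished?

second inversion

Ddim/Ab means D diminished with Ab in the bass. Ab is the fifth of D diminished (D–F–Ab), so this is second inversion.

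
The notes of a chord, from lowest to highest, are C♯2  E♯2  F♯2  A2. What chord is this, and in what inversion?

The pitch classes C#, E#, F#, A arrange in thirds as F#–A–C#–E#: an F# minor-major seventh chord.
The lowest note is C#, the fifth of the chord, so this is second inversion (figured bass 4/3).

F# minor-major seventh, second inversion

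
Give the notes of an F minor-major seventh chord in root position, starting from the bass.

F, Ab, C, E

F minor-major seventh is F–Ab–C–E. Root position puts the root (F) in the bass, with the remaining tones above: F, Ab, C, E.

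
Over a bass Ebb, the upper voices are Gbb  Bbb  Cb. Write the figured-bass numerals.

The notes Ebb, Gbb, Bbb, Cb stack in thirds as Cb–Ebb–Gbb–Bbb — a Cb half-diminished seventh chord. The bass Ebb is the third, so this is first inversion: figured 6/5.

6/5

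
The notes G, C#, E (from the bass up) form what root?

C#

Reordering G, C#, E into stacked thirds gives C#–E–G; the bottom of that stack, C#, is the root.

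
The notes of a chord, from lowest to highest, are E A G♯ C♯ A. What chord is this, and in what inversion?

A major seventh, second inversion

The pitch classes E, A, G#, C# arrange in thirds as A–C#–E–G#: an A major seventh chord.
With the fifth (E) in the bass, the chord is in second inversion (figured bass 4/3).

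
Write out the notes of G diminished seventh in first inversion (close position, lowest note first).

Bb, Db, Fb, G

Spelling G diminished seventh: G–Bb–Db–Fb. In first inversion the third is bass, giving Bb, Db, Fb, G from the bottom.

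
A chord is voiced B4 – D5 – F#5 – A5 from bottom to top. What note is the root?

B

The distinct letter names are B, D, F#, A. Arranged as a stack of thirds they read B–D–F#–A, so B is the root (a B minor seventh chord).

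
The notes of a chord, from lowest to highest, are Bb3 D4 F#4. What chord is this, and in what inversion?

The pitch classes Bb, D, F# arrange in thirds as Bb–D–F#: a Bb augmented triad.
Bb is the root of Bb augmented; root in the bass means root position (figured bass 5/3).

Bb augmented, root position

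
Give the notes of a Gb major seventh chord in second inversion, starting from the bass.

The chord tones are Gb–Bb–Db–F. With the fifth (Db) lowest for second inversion: Db, F, Gb, Bb.

Db, F, Gb, Bb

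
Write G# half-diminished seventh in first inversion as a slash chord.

G#ø7/B

First inversion of G# half-diminished seventh has the third (B) in the bass. As a slash chord: G#ø7/B.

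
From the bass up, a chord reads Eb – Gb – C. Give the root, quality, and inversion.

C diminished, first inversion

The pitch classes Eb, Gb, C arrange in thirds as C–Eb–Gb: a C diminished triad.
With the third (Eb) in the bass, the chord is in first inversion (figured bass 6).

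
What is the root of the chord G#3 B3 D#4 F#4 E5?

Reordering G#, B, D#, F#, E into stacked thirds gives E–G#–B–D#–F#; the bottom of that stack, E, is the root.

E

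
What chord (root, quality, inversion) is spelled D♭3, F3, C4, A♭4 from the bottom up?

Db major seventh, root position

The distinct note names are Db, F, C, Ab. Stacked in thirds they read Db–F–Ab–C, which is a major seventh chord on Db.
Db is the root of Db major seventh; root in the bass means root position (figured bass 7).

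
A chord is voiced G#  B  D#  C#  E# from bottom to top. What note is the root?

C#

The distinct letter names are G#, B, D#, C#, E#. Arranged as a stack of thirds they read C#–E#–G#–B–D#, so C# is the root (a C# dominant ninth chord).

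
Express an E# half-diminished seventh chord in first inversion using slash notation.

First inversion of E# half-diminished seventh has the third (G#) in the bass. As a slash chord: E#ø7/G#.

E#ø7/G#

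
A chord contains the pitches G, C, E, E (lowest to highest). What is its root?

C

The distinct letter names are G, C, E. Arranged as a stack of thirds they read C–E–G, so C is the root (a C major triad).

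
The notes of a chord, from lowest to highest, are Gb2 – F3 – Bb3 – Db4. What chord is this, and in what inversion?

Reducing to letter names: Gb, F, Bb, Db. These stack in thirds as Gb–Bb–Db–F — a Gb major seventh chord.
The lowest note is Gb, the root of the chord, so this is root position (figured bass 7).

Gb major seventh, root position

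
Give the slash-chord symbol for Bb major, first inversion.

BbM/D

First inversion of Bb major has the third (D) in the bass. As a slash chord: BbM/D.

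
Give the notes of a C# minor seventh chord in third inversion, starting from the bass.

B, C#, E, G#

The chord tones are C#–E–G#–B. With the seventh (B) lowest for third inversion: B, C#, E, G#.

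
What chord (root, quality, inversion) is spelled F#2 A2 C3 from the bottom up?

F# diminished, root position

The pitch classes F#, A, C arrange in thirds as F#–A–C: an F# diminished triad.
The lowest note is F#, the root of the chord, so this is root position (figured bass 5/3).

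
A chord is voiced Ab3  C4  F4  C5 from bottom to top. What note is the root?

The distinct letter names are Ab, C, F. Arranged as a stack of thirds they read F–Ab–C, so F is the root (an F minor triad).

F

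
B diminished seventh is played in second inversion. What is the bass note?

In second inversion the fifth is lowest. For B diminished seventh (B–D–F–Ab) that is F.

F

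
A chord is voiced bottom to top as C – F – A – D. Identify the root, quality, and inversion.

D minor seventh, third inversion

Reducing to letter names: C, F, A, D. These stack in thirds as D–F–A–C — a D minor seventh chord.
C is the seventh of D minor seventh; seventh in the bass means third inversion (figured bass 4/2).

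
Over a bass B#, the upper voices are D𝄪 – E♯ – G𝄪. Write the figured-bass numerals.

4/3

The notes B#, D##, E#, G## stack in thirds as E#–G##–B#–D## — an E# major seventh chord. The bass B# is the fifth, so this is second inversion: figured 4/3.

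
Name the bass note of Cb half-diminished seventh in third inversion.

Cb half-diminished seventh is Cb–Ebb–Gbb–Bbb. Third inversion places the seventh in the bass: Bbb.

Bbb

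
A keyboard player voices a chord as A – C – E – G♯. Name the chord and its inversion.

The pitch classes A, C, E, G# arrange in thirds as A–C–E–G#: an A minor-major seventh chord.
With the root (A) in the bass, the chord is in root position (figured bass 7).

A minor-major seventh, root position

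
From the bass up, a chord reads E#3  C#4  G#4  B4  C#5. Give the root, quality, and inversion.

C# dominant seventh, first inversion

The pitch classes E#, C#, G#, B arrange in thirds as C#–E#–G#–B: a C# dominant seventh chord.
The lowest note is E#, the third of the chord, so this is first inversion (figured bass 6/5).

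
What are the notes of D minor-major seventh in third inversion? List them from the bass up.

The chord tones are D–F–A–C#. With the seventh (C#) lowest for third inversion: C#, D, F, A.

C#, D, F, A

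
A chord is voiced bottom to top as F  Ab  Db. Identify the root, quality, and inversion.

The distinct note names are F, Ab, Db. Stacked in thirds they read Db–F–Ab, which is a major triad on Db.
The lowest note is F, the third of the chord, so this is first inversion (figured bass 6).

Db major, first inversion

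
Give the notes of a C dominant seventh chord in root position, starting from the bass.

C, E, G, Bb

C dominant seventh is C–E–G–Bb. Root position puts the root (C) in the bass, with the remaining tones above: C, E, G, Bb.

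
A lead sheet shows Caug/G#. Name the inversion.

Caug/G# means C augmented with G# in the bass. G# is the fifth of C augmented (C–E–G#), so this is second inversion.

second inversion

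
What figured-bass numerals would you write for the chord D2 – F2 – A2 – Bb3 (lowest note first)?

The notes D, F, A, Bb stack in thirds as Bb–D–F–A — a Bb major seventh chord. The bass D is the third, so this is first inversion: figured 6/5.

6/5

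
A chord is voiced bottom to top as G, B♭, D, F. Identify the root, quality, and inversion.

Reducing to letter names: G, Bb, D, F. These stack in thirds as G–Bb–D–F — a G minor seventh chord.
With the root (G) in the bass, the chord is in root position (figured bass 7).

G minor seventh, root position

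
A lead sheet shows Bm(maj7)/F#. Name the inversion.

Bm(maj7)/F# means B minor-major seventh with F# in the bass. F# is the fifth of B minor-major seventh (B–D–F#–A#), so this is second inversion.

second inversion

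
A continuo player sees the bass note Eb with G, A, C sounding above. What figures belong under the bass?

4/3

The notes Eb, G, A, C stack in thirds as A–C–Eb–G — an A half-diminished seventh chord. The bass Eb is the fifth, so this is second inversion: figured 4/3.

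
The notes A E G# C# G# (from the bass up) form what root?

A

The distinct letter names are A, E, G#, C#. Arranged as a stack of thirds they read A–C#–E–G#, so A is the root (an A major seventh chord).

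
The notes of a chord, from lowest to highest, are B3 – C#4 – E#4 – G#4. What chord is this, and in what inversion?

Reducing to letter names: B, C#, E#, G#. These stack in thirds as C#–E#–G#–B — a C# dominant seventh chord.
The lowest note is B, the seventh of the chord, so this is third inversion (figured bass 4/2).

C# dominant seventh, third inversion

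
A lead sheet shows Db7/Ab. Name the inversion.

Db7/Ab means Db dominant seventh with Ab in the bass. Ab is the fifth of Db dominant seventh (Db–F–Ab–Cb), so this is second inversion.

second inversion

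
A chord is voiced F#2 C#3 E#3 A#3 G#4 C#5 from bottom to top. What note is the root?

F#

F#, C#, E#, A#, G# are the tones of an F# major ninth chord (F#–A#–C#–E#–G#), making F# the root.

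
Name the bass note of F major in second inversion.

C

In second inversion the fifth is lowest. For F major (F–A–C) that is C.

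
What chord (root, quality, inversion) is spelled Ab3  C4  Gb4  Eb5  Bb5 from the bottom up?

Ab dominant ninth, root position

The distinct note names are Ab, C, Gb, Eb, Bb. Stacked in thirds they read Ab–C–Eb–Gb–Bb, which is a dominant ninth chord on Ab.
The lowest note is Ab, the root of the chord, so this is root position.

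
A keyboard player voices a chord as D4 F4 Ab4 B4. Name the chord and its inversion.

The distinct note names are D, F, Ab, B. Stacked in thirds they read B–D–F–Ab, which is a diminished seventh chord on B.
The lowest note is D, the third of the chord, so this is first inversion (figured bass 6/5).

B diminished seventh, first inversion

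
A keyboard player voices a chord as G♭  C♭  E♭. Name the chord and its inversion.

Cb major, second inversion

The distinct note names are Gb, Cb, Eb. Stacked in thirds they read Cb–Eb–Gb, which is a major triad on Cb.
Gb is the fifth of Cb major; fifth in the bass means second inversion (figured bass 6/4).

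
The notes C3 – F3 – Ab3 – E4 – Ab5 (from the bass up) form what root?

C, F, Ab, E are the tones of an F minor-major seventh chord (F–Ab–C–E), making F the root.

F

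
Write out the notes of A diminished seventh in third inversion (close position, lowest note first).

A diminished seventh is A–C–Eb–Gb. Third inversion puts the seventh (Gb) in the bass, with the remaining tones above: Gb, A, C, Eb.

Gb, A, C, Eb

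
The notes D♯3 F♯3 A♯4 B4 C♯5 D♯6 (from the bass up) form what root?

The distinct letter names are D#, F#, A#, B, C#. Arranged as a stack of thirds they read B–D#–F#–A#–C#, so B is the root (a B major ninth chord).

B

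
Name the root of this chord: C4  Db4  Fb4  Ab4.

Db

Reordering C, Db, Fb, Ab into stacked thirds gives Db–Fb–Ab–C; the bottom of that stack, Db, is the root.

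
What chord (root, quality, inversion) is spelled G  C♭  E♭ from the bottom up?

The distinct note names are G, Cb, Eb. Stacked in thirds they read Cb–Eb–G, which is an augmented triad on Cb.
G is the fifth of Cb augmented; fifth in the bass means second inversion (figured bass 6/4).

Cb augmented, second inversion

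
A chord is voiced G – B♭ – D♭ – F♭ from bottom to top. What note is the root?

G

Reordering G, Bb, Db, Fb into stacked thirds gives G–Bb–Db–Fb; the bottom of that stack, G, is the root.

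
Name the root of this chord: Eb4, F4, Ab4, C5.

F

The distinct letter names are Eb, F, Ab, C. Arranged as a stack of thirds they read F–Ab–C–Eb, so F is the root (an F minor seventh chord).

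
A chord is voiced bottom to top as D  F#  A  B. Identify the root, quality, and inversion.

B minor seventh, first inversion

Reducing to letter names: D, F#, A, B. These stack in thirds as B–D–F#–A — a B minor seventh chord.
The lowest note is D, the third of the chord, so this is first inversion (figured bass 6/5).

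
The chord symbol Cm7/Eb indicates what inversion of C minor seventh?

Cm7/Eb means C minor seventh with Eb in the bass. Eb is the third of C minor seventh (C–Eb–G–Bb), so this is first inversion.

first inversion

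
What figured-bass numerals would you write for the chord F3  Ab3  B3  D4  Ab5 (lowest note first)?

The notes F, Ab, B, D stack in thirds as B–D–F–Ab — a B diminished seventh chord. The bass F is the fifth, so this is second inversion: figured 4/3.

4/3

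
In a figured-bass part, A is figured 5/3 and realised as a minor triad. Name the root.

A

The figures 5/3 mean the root of the chord is in the bass. If A is the root of a minor triad, the root is A (chord tones A–C–E).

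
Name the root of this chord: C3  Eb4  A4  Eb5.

A

The distinct letter names are C, Eb, A. Arranged as a stack of thirds they read A–C–Eb, so A is the root (an A diminished triad).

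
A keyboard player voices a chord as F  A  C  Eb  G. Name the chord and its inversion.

The distinct note names are F, A, C, Eb, G. Stacked in thirds they read F–A–C–Eb–G, which is a dominant ninth chord on F.
The lowest note is F, the root of the chord, so this is root position.

F dominant ninth, root position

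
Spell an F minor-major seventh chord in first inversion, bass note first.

Ab, C, E, F

The chord tones are F–Ab–C–E. With the third (Ab) lowest for first inversion: Ab, C, E, F.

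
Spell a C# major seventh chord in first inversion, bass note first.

E#, G#, B#, C#

C# major seventh is C#–E#–G#–B#. First inversion puts the third (E#) in the bass, with the remaining tones above: E#, G#, B#, C#.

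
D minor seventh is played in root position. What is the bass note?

D

In root position the root is lowest. For D minor seventh (D–F–A–C) that is D.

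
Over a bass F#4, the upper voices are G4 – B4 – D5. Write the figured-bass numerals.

4/2

The notes F#, G, B, D stack in thirds as G–B–D–F# — a G major seventh chord. The bass F# is the seventh, so this is third inversion: figured 4/2.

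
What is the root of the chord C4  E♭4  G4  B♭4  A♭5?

The distinct letter names are C, Eb, G, Bb, Ab. Arranged as a stack of thirds they read Ab–C–Eb–G–Bb, so Ab is the root (an Ab major ninth chord).

Ab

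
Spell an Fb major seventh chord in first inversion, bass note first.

Ab, Cb, Eb, Fb

Fb major seventh is Fb–Ab–Cb–Eb. First inversion puts the third (Ab) in the bass, with the remaining tones above: Ab, Cb, Eb, Fb.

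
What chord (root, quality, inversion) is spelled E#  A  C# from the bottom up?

A augmented, second inversion

The pitch classes E#, A, C# arrange in thirds as A–C#–E#: an A augmented triad.
The lowest note is E#, the fifth of the chord, so this is second inversion (figured bass 6/4).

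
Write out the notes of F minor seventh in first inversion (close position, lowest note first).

Ab, C, Eb, F

F minor seventh is F–Ab–C–Eb. First inversion puts the third (Ab) in the bass, with the remaining tones above: Ab, C, Eb, F.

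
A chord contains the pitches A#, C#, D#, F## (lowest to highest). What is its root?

The distinct letter names are A#, C#, D#, F##. Arranged as a stack of thirds they read D#–F##–A#–C#, so D# is the root (a D# dominant seventh chord).

D#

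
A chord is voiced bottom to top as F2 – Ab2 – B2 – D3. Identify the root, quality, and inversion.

B diminished seventh, second inversion

The distinct note names are F, Ab, B, D. Stacked in thirds they read B–D–F–Ab, which is a diminished seventh chord on B.
With the fifth (F) in the bass, the chord is in second inversion (figured bass 4/3).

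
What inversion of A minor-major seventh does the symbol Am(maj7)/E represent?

Am(maj7)/E means A minor-major seventh with E in the bass. E is the fifth of A minor-major seventh (A–C–E–G#), so this is second inversion.

second inversion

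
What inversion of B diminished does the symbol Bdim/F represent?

Bdim/F means B diminished with F in the bass. F is the fifth of B diminished (B–D–F), so this is second inversion.

second inversion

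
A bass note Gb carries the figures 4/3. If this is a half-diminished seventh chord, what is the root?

The figures 4/3 mean the fifth of the chord is in the bass. If Gb is the fifth of a half-diminished seventh chord, the root is C (chord tones C–Eb–Gb–Bb).

C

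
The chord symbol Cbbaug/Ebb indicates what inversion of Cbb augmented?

first inversion

Cbbaug/Ebb means Cbb augmented with Ebb in the bass. Ebb is the third of Cbb augmented (Cbb–Ebb–Gb), so this is first inversion.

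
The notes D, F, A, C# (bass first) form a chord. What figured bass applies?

7

The notes D, F, A, C# stack in thirds as D–F–A–C# — a D minor-major seventh chord. The bass D is the root, so this is root position: figured 7.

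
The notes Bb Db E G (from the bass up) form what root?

E

Reordering Bb, Db, E, G into stacked thirds gives E–G–Bb–Db; the bottom of that stack, E, is the root.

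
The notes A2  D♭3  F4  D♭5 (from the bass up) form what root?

Reordering A, Db, F into stacked thirds gives Db–F–A; the bottom of that stack, Db, is the root.

Db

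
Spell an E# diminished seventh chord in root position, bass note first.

E#, G#, B, D

Spelling E# diminished seventh: E#–G#–B–D. In root position the root is bass, giving E#, G#, B, D from the bottom.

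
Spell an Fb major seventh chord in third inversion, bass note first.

Spelling Fb major seventh: Fb–Ab–Cb–Eb. In third inversion the seventh is bass, giving Eb, Fb, Ab, Cb from the bottom.

Eb, Fb, Ab, Cb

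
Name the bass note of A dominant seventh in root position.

A

The root of A dominant seventh (A–C#–E–G) is A; that is the bass in root position.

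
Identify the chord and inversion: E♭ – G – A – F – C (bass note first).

F dominant ninth, third inversion

The distinct note names are Eb, G, A, F, C. Stacked in thirds they read F–A–C–Eb–G, which is a dominant ninth chord on F.
Eb is the seventh of F dominant ninth; seventh in the bass means third inversion.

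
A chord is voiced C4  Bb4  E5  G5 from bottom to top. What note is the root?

C, Bb, E, G are the tones of a C dominant seventh chord (C–E–G–Bb), making C the root.

C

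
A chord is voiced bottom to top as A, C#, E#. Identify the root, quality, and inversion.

A augmented, root position

The pitch classes A, C#, E# arrange in thirds as A–C#–E#: an A augmented triad.
With the root (A) in the bass, the chord is in root position (figured bass 5/3).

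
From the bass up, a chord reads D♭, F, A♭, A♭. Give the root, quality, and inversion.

The pitch classes Db, F, Ab arrange in thirds as Db–F–Ab: a Db major triad.
With the root (Db) in the bass, the chord is in root position (figured bass 5/3).

Db major, root position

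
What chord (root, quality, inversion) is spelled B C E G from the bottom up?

The pitch classes B, C, E, G arrange in thirds as C–E–G–B: a C major seventh chord.
With the seventh (B) in the bass, the chord is in third inversion (figured bass 4/2).

C major seventh, third inversion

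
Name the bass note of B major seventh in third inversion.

A#

The seventh of B major seventh (B–D#–F#–A#) is A#; that is the bass in third inversion.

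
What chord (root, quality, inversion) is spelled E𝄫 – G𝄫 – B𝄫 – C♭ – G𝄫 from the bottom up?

The pitch classes Ebb, Gbb, Bbb, Cb arrange in thirds as Cb–Ebb–Gbb–Bbb: a Cb half-diminished seventh chord.
The lowest note is Ebb, the third of the chord, so this is first inversion (figured bass 6/5).

Cb half-diminished seventh, first inversion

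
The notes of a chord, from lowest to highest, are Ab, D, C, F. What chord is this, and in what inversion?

The distinct note names are Ab, D, C, F. Stacked in thirds they read D–F–Ab–C, which is a half-diminished seventh chord on D.
The lowest note is Ab, the fifth of the chord, so this is second inversion (figured bass 4/3).

D half-diminished seventh, second inversion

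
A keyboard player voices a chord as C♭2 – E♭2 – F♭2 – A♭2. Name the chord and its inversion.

Fb major seventh, second inversion

The distinct note names are Cb, Eb, Fb, Ab. Stacked in thirds they read Fb–Ab–Cb–Eb, which is a major seventh chord on Fb.
Cb is the fifth of Fb major seventh; fifth in the bass means second inversion (figured bass 4/3).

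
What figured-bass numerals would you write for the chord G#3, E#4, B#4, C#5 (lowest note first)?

The notes G#, E#, B#, C# stack in thirds as C#–E#–G#–B# — a C# major seventh chord. The bass G# is the fifth, so this is second inversion: figured 4/3.

4/3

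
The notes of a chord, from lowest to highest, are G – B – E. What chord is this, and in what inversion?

The pitch classes G, B, E arrange in thirds as E–G–B: an E minor triad.
G is the third of E minor; third in the bass means first inversion (figured bass 6).

E minor, first inversion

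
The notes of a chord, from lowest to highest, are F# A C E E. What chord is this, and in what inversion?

The distinct note names are F#, A, C, E. Stacked in thirds they read F#–A–C–E, which is a half-diminished seventh chord on F#.
With the root (F#) in the bass, the chord is in root position (figured bass 7).

F# half-diminished seventh, root position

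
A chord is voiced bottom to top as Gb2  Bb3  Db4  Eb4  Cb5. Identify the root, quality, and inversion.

Cb major ninth, second inversion

Reducing to letter names: Gb, Bb, Db, Eb, Cb. These stack in thirds as Cb–Eb–Gb–Bb–Db — a Cb major ninth chord.
The lowest note is Gb, the fifth of the chord, so this is second inversion.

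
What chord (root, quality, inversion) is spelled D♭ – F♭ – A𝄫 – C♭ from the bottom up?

Db half-diminished seventh, root position

Reducing to letter names: Db, Fb, Abb, Cb. These stack in thirds as Db–Fb–Abb–Cb — a Db half-diminished seventh chord.
With the root (Db) in the bass, the chord is in root position (figured bass 7).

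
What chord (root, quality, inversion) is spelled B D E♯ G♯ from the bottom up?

E# diminished seventh, second inversion

The pitch classes B, D, E#, G# arrange in thirds as E#–G#–B–D: an E# diminished seventh chord.
With the fifth (B) in the bass, the chord is in second inversion (figured bass 4/3).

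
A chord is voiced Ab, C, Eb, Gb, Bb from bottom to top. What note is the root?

Ab

Ab, C, Eb, Gb, Bb are the tones of an Ab dominant ninth chord (Ab–C–Eb–Gb–Bb), making Ab the root.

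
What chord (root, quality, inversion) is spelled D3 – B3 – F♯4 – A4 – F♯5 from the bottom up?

B minor seventh, first inversion

The distinct note names are D, B, F#, A. Stacked in thirds they read B–D–F#–A, which is a minor seventh chord on B.
The lowest note is D, the third of the chord, so this is first inversion (figured bass 6/5).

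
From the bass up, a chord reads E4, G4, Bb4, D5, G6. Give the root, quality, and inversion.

Reducing to letter names: E, G, Bb, D. These stack in thirds as E–G–Bb–D — an E half-diminished seventh chord.
The lowest note is E, the root of the chord, so this is root position (figured bass 7).

E half-diminished seventh, root position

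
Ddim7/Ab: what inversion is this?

second inversion

Ddim7/Ab means D diminished seventh with Ab in the bass. Ab is the fifth of D diminished seventh (D–F–Ab–Cb), so this is second inversion.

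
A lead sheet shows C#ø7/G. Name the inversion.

second inversion

C#ø7/G means C# half-diminished seventh with G in the bass. G is the fifth of C# half-diminished seventh (C#–E–G–B), so this is second inversion.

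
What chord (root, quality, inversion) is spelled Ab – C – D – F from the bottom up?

The distinct note names are Ab, C, D, F. Stacked in thirds they read D–F–Ab–C, which is a half-diminished seventh chord on D.
With the fifth (Ab) in the bass, the chord is in second inversion (figured bass 4/3).

D half-diminished seventh, second inversion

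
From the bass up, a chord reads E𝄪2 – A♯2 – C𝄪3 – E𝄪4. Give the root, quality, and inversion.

The pitch classes E##, A#, C## arrange in thirds as A#–C##–E##: an A# augmented triad.
With the fifth (E##) in the bass, the chord is in second inversion (figured bass 6/4).

A# augmented, second inversion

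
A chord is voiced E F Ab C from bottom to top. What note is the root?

F

The distinct letter names are E, F, Ab, C. Arranged as a stack of thirds they read F–Ab–C–E, so F is the root (an F minor-major seventh chord).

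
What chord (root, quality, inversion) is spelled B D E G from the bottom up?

E minor seventh, second inversion

The pitch classes B, D, E, G arrange in thirds as E–G–B–D: an E minor seventh chord.
With the fifth (B) in the bass, the chord is in second inversion (figured bass 4/3).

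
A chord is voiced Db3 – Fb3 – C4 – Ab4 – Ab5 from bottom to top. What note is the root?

The distinct letter names are Db, Fb, C, Ab. Arranged as a stack of thirds they read Db–Fb–Ab–C, so Db is the root (a Db minor-major seventh chord).

Db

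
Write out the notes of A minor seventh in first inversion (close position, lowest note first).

C, E, G, A

A minor seventh is A–C–E–G. First inversion puts the third (C) in the bass, with the remaining tones above: C, E, G, A.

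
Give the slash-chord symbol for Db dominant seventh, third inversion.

Third inversion of Db dominant seventh has the seventh (Cb) in the bass. As a slash chord: Db7/Cb.

Db7/Cb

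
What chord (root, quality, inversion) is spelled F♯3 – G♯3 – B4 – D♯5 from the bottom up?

G# minor seventh, third inversion

Reducing to letter names: F#, G#, B, D#. These stack in thirds as G#–B–D#–F# — a G# minor seventh chord.
The lowest note is F#, the seventh of the chord, so this is third inversion (figured bass 4/2).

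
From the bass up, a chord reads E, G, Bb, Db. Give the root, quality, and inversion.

The pitch classes E, G, Bb, Db arrange in thirds as E–G–Bb–Db: an E diminished seventh chord.
The lowest note is E, the root of the chord, so this is root position (figured bass 7).

E diminished seventh, root position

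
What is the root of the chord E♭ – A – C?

Eb, A, C are the tones of an A diminished triad (A–C–Eb), making A the root.

A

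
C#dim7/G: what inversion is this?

C#dim7/G means C# diminished seventh with G in the bass. G is the fifth of C# diminished seventh (C#–E–G–Bb), so this is second inversion.

second inversion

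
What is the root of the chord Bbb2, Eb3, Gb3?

Eb

Bbb, Eb, Gb are the tones of an Eb diminished triad (Eb–Gb–Bbb), making Eb the root.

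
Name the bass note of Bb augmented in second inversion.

F#

In second inversion the fifth is lowest. For Bb augmented (Bb–D–F#) that is F#.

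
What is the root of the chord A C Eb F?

F

Reordering A, C, Eb, F into stacked thirds gives F–A–C–Eb; the bottom of that stack, F, is the root.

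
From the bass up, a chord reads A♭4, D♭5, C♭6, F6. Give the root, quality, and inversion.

Reducing to letter names: Ab, Db, Cb, F. These stack in thirds as Db–F–Ab–Cb — a Db dominant seventh chord.
The lowest note is Ab, the fifth of the chord, so this is second inversion (figured bass 4/3).

Db dominant seventh, second inversion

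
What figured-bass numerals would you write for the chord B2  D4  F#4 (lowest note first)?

5/3

The notes B, D, F# stack in thirds as B–D–F# — a B minor triad. The bass B is the root, so this is root position: figured 5/3.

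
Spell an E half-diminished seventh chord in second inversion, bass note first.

Bb, D, E, G

Spelling E half-diminished seventh: E–G–Bb–D. In second inversion the fifth is bass, giving Bb, D, E, G from the bottom.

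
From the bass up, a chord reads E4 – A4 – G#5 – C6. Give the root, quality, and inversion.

The pitch classes E, A, G#, C arrange in thirds as A–C–E–G#: an A minor-major seventh chord.
The lowest note is E, the fifth of the chord, so this is second inversion (figured bass 4/3).

A minor-major seventh, second inversion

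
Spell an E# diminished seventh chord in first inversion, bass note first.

G#, B, D, E#

Spelling E# diminished seventh: E#–G#–B–D. In first inversion the third is bass, giving G#, B, D, E# from the bottom.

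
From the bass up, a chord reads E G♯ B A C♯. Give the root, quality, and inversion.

A major ninth, second inversion

The pitch classes E, G#, B, A, C# arrange in thirds as A–C#–E–G#–B: an A major ninth chord.
E is the fifth of A major ninth; fifth in the bass means second inversion.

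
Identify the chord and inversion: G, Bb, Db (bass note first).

G diminished, root position

The pitch classes G, Bb, Db arrange in thirds as G–Bb–Db: a G diminished triad.
With the root (G) in the bass, the chord is in root position (figured bass 5/3).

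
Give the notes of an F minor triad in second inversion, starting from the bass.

C, F, Ab

F minor is F–Ab–C. Second inversion puts the fifth (C) in the bass, with the remaining tones above: C, F, Ab.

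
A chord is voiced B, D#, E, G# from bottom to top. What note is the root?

E

The distinct letter names are B, D#, E, G#. Arranged as a stack of thirds they read E–G#–B–D#, so E is the root (an E major seventh chord).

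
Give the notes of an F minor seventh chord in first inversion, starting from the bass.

Ab, C, Eb, F

Spelling F minor seventh: F–Ab–C–Eb. In first inversion the third is bass, giving Ab, C, Eb, F from the bottom.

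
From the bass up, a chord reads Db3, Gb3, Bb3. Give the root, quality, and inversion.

Gb major, second inversion

The distinct note names are Db, Gb, Bb. Stacked in thirds they read Gb–Bb–Db, which is a major triad on Gb.
The lowest note is Db, the fifth of the chord, so this is second inversion (figured bass 6/4).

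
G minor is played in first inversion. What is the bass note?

Bb

In first inversion the third is lowest. For G minor (G–Bb–D) that is Bb.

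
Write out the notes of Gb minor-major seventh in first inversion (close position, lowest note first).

Bbb, Db, F, Gb

Gb minor-major seventh is Gb–Bbb–Db–F. First inversion puts the third (Bbb) in the bass, with the remaining tones above: Bbb, Db, F, Gb.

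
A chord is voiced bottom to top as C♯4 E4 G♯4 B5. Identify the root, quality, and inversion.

Reducing to letter names: C#, E, G#, B. These stack in thirds as C#–E–G#–B — a C# minor seventh chord.
The lowest note is C#, the root of the chord, so this is root position (figured bass 7).

C# minor seventh, root position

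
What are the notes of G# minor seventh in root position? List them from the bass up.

G#, B, D#, F#

The chord tones are G#–B–D#–F#. With the root (G#) lowest for root position: G#, B, D#, F#.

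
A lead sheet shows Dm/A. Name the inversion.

Dm/A means D minor with A in the bass. A is the fifth of D minor (D–F–A), so this is second inversion.

second inversion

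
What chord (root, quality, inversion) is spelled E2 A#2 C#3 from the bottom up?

A# diminished, second inversion

Reducing to letter names: E, A#, C#. These stack in thirds as A#–C#–E — an A# diminished triad.
With the fifth (E) in the bass, the chord is in second inversion (figured bass 6/4).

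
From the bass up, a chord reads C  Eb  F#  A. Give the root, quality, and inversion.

F# diminished seventh, second inversion

The pitch classes C, Eb, F#, A arrange in thirds as F#–A–C–Eb: an F# diminished seventh chord.
The lowest note is C, the fifth of the chord, so this is second inversion (figured bass 4/3).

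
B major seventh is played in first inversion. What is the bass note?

D#

In first inversion the third is lowest. For B major seventh (B–D#–F#–A#) that is D#.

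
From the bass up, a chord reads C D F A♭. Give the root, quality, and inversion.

The pitch classes C, D, F, Ab arrange in thirds as D–F–Ab–C: a D half-diminished seventh chord.
With the seventh (C) in the bass, the chord is in third inversion (figured bass 4/2).

D half-diminished seventh, third inversion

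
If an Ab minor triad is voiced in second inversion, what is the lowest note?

Eb

The fifth of Ab minor (Ab–Cb–Eb) is Eb; that is the bass in second inversion.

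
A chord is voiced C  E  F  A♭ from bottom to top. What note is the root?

F

The distinct letter names are C, E, F, Ab. Arranged as a stack of thirds they read F–Ab–C–E, so F is the root (an F minor-major seventh chord).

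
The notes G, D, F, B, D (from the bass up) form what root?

G

G, D, F, B are the tones of a G dominant seventh chord (G–B–D–F), making G the root.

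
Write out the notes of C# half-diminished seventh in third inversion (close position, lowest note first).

The chord tones are C#–E–G–B. With the seventh (B) lowest for third inversion: B, C#, E, G.

B, C#, E, G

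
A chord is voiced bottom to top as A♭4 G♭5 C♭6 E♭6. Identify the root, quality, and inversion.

Ab minor seventh, root position

The pitch classes Ab, Gb, Cb, Eb arrange in thirds as Ab–Cb–Eb–Gb: an Ab minor seventh chord.
The lowest note is Ab, the root of the chord, so this is root position (figured bass 7).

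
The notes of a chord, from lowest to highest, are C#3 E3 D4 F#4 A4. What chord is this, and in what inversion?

The distinct note names are C#, E, D, F#, A. Stacked in thirds they read D–F#–A–C#–E, which is a major ninth chord on D.
The lowest note is C#, the seventh of the chord, so this is third inversion.

D major ninth, third inversion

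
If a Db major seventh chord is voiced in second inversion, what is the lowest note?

Ab

Db major seventh is Db–F–Ab–C. Second inversion places the fifth in the bass: Ab.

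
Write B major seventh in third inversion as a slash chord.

Third inversion of B major seventh has the seventh (A#) in the bass. As a slash chord: Bmaj7/A#.

Bmaj7/A#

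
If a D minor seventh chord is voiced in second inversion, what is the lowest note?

D minor seventh is D–F–A–C. Second inversion places the fifth in the bass: A.

A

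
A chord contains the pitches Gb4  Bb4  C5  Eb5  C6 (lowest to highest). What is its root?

C

Gb, Bb, C, Eb are the tones of a C half-diminished seventh chord (C–Eb–Gb–Bb), making C the root.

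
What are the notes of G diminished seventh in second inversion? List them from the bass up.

The chord tones are G–Bb–Db–Fb. With the fifth (Db) lowest for second inversion: Db, Fb, G, Bb.

Db, Fb, G, Bb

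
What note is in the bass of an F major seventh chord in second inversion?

C

In second inversion the fifth is lowest. For F major seventh (F–A–C–E) that is C.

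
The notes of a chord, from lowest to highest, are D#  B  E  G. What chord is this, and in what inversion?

E minor-major seventh, third inversion

The pitch classes D#, B, E, G arrange in thirds as E–G–B–D#: an E minor-major seventh chord.
With the seventh (D#) in the bass, the chord is in third inversion (figured bass 4/2).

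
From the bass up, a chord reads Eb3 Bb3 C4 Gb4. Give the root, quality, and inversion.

The pitch classes Eb, Bb, C, Gb arrange in thirds as C–Eb–Gb–Bb: a C half-diminished seventh chord.
With the third (Eb) in the bass, the chord is in first inversion (figured bass 6/5).

C half-diminished seventh, first inversion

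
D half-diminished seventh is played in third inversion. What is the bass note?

D half-diminished seventh is D–F–Ab–C. Third inversion places the seventh in the bass: C.

C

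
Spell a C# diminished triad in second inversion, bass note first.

G, C#, E

Spelling C# diminished: C#–E–G. In second inversion the fifth is bass, giving G, C#, E from the bottom.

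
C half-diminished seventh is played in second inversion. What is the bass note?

The fifth of C half-diminished seventh (C–Eb–Gb–Bb) is Gb; that is the bass in second inversion.

Gb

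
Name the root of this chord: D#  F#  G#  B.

The distinct letter names are D#, F#, G#, B. Arranged as a stack of thirds they read G#–B–D#–F#, so G# is the root (a G# minor seventh chord).

G#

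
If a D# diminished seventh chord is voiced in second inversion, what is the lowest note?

A

The fifth of D# diminished seventh (D#–F#–A–C) is A; that is the bass in second inversion.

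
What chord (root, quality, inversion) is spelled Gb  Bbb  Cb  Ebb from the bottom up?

The distinct note names are Gb, Bbb, Cb, Ebb. Stacked in thirds they read Cb–Ebb–Gb–Bbb, which is a minor seventh chord on Cb.
Gb is the fifth of Cb minor seventh; fifth in the bass means second inversion (figured bass 4/3).

Cb minor seventh, second inversion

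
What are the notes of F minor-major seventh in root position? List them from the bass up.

F, Ab, C, E

Spelling F minor-major seventh: F–Ab–C–E. In root position the root is bass, giving F, Ab, C, E from the bottom.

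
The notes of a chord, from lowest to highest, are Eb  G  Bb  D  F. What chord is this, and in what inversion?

Eb major ninth, root position

The distinct note names are Eb, G, Bb, D, F. Stacked in thirds they read Eb–G–Bb–D–F, which is a major ninth chord on Eb.
The lowest note is Eb, the root of the chord, so this is root position.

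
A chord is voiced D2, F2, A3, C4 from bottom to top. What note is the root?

Reordering D, F, A, C into stacked thirds gives D–F–A–C; the bottom of that stack, D, is the root.

D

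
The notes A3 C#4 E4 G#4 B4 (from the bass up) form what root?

A, C#, E, G#, B are the tones of an A major ninth chord (A–C#–E–G#–B), making A the root.

A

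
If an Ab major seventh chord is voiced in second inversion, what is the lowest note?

Eb

The fifth of Ab major seventh (Ab–C–Eb–G) is Eb; that is the bass in second inversion.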